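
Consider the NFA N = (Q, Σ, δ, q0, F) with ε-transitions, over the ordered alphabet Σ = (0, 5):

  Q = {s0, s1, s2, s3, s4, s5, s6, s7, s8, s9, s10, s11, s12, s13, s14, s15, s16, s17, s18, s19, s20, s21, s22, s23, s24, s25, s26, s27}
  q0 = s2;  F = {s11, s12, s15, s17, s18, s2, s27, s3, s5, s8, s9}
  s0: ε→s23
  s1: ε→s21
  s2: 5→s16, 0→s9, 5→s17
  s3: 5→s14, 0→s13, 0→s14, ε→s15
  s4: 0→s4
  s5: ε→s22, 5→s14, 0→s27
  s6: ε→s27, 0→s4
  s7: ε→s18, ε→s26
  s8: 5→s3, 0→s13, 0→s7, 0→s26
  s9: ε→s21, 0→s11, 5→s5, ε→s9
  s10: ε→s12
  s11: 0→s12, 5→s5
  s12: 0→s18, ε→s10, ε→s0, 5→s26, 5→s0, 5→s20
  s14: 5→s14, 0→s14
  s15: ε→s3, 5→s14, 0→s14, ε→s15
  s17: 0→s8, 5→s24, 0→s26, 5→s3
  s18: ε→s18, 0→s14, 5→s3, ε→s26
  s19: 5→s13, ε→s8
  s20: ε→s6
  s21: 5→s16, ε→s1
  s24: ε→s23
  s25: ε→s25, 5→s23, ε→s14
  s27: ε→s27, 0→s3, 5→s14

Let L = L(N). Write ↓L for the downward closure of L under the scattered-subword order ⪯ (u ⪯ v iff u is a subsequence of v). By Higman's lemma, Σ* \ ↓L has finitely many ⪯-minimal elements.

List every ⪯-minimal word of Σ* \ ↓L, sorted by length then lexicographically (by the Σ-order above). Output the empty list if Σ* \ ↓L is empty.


min(Σ*\↓L) = [055, 550, 555, 5000, 00000].

|Q|=28, |F|=11, |δ|=60 (23 ε).
min D↑ (11 st, q0=0, F={9}): 0:0→1,5→2 1:0→3,5→4 2:0→5,5→6 3:0→7,5→4 4:0→8,5→9 5:0→10,5→6 6:0→9,5→9 7:0→10,5→8 8:0→6,5→9 9:0→9,5→9 10:0→9,5→6 [Hopcroft].
'055': |S_i|=[26, 23, 14, 1] end={s14} rej; 3/3 deletions ∈↓L.
'550': |S_i|=[26, 19, 6, 2] end={s13,s14} rej; 3/3 single-dels accept.
'555': |S_i|=[26, 19, 6, 1] end={s14} rej; 3/3 single-dels accept.
'5000': run [26, 19, 10, 8, 3] end={s13,s14,s4} — reject; 4/4 single-dels accept.
'00000': N↓-sim [26, 23, 18, 14, 7, 3] end={s13,s14,s4} rej; 5/5 single-dels accept.
5 minimals (antichain).


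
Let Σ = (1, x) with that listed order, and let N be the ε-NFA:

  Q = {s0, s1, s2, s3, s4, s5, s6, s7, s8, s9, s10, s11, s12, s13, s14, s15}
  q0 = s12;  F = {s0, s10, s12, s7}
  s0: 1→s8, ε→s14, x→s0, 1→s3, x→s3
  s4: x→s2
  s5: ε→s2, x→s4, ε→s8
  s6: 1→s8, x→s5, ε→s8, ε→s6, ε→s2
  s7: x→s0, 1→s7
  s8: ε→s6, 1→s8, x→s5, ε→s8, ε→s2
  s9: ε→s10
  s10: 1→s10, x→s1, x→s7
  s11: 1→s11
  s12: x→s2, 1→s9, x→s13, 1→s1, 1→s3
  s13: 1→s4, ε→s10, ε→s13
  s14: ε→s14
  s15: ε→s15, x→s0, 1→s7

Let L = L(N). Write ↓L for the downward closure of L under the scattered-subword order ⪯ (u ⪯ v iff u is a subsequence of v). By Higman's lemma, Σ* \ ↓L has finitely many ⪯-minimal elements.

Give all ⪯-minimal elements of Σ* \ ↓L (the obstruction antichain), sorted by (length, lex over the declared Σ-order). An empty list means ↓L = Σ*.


min(Σ*\↓L) = [1xx1, xxx1].

|Q|=16, |F|=4, |δ|=38 (14 ε).
min D↑ (5 st, q0=0, F={4}): 0:1→1,x→1 1:1→1,x→2 2:1→2,x→3 3:1→4,x→3 4:1→4,x→4 (ε-aug+det+¬).
'1xx1': run [14, 12, 10, 8, 6] end={s2,s3,s4,s5,s6,s8} ∉↓L; 4/4 single-dels accept.
'xxx1': run [14, 12, 10, 8, 6] end={s2,s3,s4,s5,s6,s8} rej; 4/4 del acc.
2 obstructions.


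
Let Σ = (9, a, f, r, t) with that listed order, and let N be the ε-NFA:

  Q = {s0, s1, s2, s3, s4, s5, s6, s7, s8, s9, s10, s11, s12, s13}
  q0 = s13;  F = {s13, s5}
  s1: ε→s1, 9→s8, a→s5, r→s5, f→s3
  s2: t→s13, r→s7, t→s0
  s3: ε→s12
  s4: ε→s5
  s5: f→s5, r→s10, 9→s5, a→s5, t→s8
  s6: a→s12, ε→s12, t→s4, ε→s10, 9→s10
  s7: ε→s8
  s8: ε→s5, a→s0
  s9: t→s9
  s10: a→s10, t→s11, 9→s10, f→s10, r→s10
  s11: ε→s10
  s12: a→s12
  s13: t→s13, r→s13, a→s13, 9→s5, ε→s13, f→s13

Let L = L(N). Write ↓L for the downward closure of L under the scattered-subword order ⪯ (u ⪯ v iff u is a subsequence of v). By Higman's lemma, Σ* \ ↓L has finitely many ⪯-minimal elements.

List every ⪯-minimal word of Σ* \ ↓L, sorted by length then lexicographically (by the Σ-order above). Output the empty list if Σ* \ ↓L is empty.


|Q|=14, |F|=2, |δ|=37 (9 ε).
min D↑ (3 st, q0=0, F={2}): 0:9→1,a→0,f→0,r→0,t→0 1:9→1,a→1,f→1,r→2,t→1 2:9→2,a→2,f→2,r→2,t→2.
'9r': |S_i|=[6, 5, 2] end={s10,s11} — reject; 2/2 single-dels accept.
1 minimals (antichain).

min(Σ*\↓L) = [9r].


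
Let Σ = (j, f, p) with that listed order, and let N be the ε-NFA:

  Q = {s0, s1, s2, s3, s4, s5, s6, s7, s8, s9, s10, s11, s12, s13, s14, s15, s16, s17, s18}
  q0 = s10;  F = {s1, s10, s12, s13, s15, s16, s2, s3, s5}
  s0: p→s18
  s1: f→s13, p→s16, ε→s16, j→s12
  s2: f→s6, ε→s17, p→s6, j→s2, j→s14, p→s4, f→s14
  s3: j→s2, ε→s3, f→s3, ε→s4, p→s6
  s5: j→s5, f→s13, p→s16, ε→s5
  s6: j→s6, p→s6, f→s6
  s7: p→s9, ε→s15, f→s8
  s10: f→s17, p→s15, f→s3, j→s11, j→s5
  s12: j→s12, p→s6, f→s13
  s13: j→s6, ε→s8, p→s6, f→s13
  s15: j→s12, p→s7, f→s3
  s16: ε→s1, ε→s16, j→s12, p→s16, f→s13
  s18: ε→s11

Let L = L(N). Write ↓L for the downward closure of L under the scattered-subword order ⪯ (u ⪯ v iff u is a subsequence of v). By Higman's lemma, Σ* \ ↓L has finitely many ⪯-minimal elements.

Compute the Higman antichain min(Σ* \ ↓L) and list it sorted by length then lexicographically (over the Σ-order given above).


|Q|=19, |F|=9, |δ|=48 (10 ε).
min D↑ (9 st, q0=0, F={7}): 0:j→1,f→2,p→3 1:j→1,f→4,p→5 2:j→6,f→2,p→7 3:j→8,f→2,p→3 4:j→7,f→4,p→7 5:j→8,f→4,p→5 6:j→6,f→7,p→7 7:j→7,f→7,p→7 8:j→8,f→4,p→7.
'fp': |S_i|=[17, 8, 2] end={s4,s6} ∉↓L; 2/2 single-dels accept.
'jfj': N↓-sim [17, 12, 4, 1] end={s6} rej; 3/3 deletions ∈↓L.
'fjf': run [17, 8, 5, 2] end={s14,s6} rej; 3/3 del acc.
'pjp': N↓-sim [17, 14, 8, 2] end={s4,s6} — reject; 3/3 single-dels accept.
4 obstructions.

min(Σ*\↓L) = [fp, jfj, fjf, pjp].


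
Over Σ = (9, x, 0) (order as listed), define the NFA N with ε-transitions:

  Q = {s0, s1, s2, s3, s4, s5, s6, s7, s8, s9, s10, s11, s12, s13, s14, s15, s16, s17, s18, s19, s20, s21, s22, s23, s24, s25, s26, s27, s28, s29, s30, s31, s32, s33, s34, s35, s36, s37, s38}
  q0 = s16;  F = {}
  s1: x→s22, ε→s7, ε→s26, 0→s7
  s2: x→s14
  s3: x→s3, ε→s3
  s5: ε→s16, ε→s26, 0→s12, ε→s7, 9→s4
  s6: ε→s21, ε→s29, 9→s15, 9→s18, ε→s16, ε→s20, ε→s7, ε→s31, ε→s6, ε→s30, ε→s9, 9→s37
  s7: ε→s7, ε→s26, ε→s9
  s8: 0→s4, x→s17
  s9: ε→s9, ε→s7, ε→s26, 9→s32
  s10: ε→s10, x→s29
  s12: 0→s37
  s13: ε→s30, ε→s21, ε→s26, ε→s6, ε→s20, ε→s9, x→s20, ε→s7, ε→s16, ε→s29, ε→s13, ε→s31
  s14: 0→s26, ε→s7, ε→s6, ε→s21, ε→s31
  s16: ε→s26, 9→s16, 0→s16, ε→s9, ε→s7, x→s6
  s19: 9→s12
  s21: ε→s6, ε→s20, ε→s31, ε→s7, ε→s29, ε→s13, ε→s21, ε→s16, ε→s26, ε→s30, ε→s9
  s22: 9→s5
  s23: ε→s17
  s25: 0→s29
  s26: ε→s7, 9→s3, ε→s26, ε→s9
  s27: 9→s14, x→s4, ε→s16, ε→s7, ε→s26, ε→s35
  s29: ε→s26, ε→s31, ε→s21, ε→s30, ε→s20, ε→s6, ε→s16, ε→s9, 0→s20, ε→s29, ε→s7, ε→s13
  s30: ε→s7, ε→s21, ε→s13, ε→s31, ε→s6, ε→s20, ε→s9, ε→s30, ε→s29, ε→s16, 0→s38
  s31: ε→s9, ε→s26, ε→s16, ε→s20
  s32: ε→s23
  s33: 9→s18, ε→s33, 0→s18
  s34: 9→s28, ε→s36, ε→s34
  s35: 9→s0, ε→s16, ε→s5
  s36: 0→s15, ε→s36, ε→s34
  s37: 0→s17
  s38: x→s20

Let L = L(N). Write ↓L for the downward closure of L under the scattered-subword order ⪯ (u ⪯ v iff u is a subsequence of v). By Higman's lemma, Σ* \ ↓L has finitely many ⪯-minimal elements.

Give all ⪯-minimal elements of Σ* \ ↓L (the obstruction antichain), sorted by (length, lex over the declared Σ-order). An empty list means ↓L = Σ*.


|Q|=39, |F|=0, |δ|=126 (92 ε).
min D↑ (1 st, q0=0, F={0}): 0:9→0,x→0,0→0 [Hopcroft].
ε ∈ L(D↑) — L = ∅.

A = [ε].


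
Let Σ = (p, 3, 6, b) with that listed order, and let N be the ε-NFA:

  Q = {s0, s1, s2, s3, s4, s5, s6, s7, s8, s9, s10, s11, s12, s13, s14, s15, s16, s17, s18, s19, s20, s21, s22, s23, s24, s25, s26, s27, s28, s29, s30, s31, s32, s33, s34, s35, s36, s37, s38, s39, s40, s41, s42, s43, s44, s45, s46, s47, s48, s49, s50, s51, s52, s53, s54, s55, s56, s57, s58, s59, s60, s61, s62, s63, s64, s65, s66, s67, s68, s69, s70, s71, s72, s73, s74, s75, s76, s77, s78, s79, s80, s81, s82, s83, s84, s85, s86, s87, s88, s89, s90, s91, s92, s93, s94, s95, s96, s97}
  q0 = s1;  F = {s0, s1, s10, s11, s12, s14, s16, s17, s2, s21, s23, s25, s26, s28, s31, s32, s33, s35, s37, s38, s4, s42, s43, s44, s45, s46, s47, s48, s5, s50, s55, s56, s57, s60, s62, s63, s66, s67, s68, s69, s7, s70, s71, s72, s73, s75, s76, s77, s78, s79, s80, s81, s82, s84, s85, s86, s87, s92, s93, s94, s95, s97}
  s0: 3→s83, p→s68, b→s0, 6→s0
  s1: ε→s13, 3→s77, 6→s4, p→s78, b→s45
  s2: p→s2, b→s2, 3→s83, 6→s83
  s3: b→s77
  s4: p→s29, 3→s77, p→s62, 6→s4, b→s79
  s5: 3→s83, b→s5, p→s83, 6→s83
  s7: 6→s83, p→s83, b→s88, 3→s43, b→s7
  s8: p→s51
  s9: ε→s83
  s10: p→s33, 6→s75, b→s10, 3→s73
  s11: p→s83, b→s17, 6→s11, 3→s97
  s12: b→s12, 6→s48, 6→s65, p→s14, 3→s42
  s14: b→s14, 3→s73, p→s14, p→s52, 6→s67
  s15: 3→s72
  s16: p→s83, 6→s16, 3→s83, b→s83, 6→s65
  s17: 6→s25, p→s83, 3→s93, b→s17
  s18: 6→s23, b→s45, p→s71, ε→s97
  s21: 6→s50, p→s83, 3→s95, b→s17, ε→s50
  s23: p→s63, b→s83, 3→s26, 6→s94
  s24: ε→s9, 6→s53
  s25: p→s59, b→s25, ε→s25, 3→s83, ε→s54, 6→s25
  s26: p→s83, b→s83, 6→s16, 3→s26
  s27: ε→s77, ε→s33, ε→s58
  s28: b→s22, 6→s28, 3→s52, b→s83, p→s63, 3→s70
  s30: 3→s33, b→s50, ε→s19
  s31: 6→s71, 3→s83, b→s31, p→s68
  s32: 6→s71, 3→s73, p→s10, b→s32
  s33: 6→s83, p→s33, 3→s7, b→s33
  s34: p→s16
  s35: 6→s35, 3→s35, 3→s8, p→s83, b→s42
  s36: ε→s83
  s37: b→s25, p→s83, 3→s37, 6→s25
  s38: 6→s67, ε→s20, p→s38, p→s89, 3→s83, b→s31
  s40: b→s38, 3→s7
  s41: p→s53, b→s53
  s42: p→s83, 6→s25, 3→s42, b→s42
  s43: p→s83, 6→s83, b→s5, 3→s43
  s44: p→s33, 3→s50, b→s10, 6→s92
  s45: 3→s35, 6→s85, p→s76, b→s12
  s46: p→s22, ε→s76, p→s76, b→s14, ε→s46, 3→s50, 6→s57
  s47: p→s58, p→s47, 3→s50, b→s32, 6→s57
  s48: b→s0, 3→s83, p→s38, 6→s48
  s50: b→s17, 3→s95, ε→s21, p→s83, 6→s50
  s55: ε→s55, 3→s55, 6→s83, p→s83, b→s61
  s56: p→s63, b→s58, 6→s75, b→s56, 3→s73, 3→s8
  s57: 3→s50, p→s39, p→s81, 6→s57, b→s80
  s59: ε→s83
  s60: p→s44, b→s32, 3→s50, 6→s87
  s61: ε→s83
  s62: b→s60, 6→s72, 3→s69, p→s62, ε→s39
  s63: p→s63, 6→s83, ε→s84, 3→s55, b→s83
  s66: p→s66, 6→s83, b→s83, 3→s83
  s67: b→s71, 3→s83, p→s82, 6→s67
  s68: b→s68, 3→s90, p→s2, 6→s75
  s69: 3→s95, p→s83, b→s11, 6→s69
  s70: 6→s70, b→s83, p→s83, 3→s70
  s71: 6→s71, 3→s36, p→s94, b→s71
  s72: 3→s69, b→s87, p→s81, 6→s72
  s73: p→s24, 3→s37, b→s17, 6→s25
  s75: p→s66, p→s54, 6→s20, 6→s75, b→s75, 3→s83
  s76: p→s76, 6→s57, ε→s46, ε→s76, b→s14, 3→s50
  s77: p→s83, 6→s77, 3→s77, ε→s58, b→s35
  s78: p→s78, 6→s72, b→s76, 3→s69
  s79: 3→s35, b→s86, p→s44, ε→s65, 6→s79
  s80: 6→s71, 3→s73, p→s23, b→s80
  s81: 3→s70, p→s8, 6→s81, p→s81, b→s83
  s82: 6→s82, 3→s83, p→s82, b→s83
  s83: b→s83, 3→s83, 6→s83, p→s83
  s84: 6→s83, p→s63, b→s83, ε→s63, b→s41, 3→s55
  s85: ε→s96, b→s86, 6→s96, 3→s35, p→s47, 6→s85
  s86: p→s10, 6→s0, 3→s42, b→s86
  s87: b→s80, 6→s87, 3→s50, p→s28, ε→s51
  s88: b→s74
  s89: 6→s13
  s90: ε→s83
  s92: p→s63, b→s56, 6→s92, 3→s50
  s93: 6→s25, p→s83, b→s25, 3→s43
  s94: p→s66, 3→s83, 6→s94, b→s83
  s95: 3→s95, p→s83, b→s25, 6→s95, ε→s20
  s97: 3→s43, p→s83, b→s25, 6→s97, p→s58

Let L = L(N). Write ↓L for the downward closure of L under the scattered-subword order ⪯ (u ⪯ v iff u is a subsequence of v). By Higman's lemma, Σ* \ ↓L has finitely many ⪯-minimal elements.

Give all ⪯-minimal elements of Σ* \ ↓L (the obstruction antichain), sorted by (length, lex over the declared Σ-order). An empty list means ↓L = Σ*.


min(Σ*\↓L) = [3p, p6pb, bb63, p33b3, 6bpp6, p3b336].

|Q|=98, |F|=62, |δ|=318 (30 ε).
min D↑ (60 st, q0=0, F={8}): 0:p→1,3→2,6→3,b→4 1:p→1,3→5,6→6,b→7 2:p→8,3→2,6→2,b→9 3:p→10,3→2,6→3,b→11 4:p→7,3→9,6→12,b→13 5:p→8,3→14,6→5,b→15 6:p→16,3→5,6→6,b→17 7:p→7,3→18,6→19,b→20 8:p→8,3→8,6→8,b→8 9:p→8,3→9,6→9,b→21 10:p→10,3→5,6→6,b→22 11:p→23,3→9,6→11,b→24 12:p→25,3→9,6→12,b→24 13:p→20,3→21,6→26,b→13 14:p→8,3→14,6→14,b→27 15:p→8,3→28,6→15,b→29 16:p→16,3→30,6→16,b→8 17:p→31,3→18,6→17,b→32 18:p→8,3→14,6→18,b→29 19:p→16,3→18,6→19,b→32 20:p→20,3→33,6→34,b→20 21:p→8,3→21,6→27,b→21 22:p→23,3→18,6→17,b→35 23:p→36,3→18,6→37,b→38 24:p→38,3→21,6→39,b→24 25:p→25,3→18,6→19,b→35 26:p→40,3→8,6→26,b→39 27:p→8,3→8,6→27,b→27 28:p→8,3→41,6→28,b→27 29:p→8,3→42,6→27,b→29 30:p→8,3→30,6→30,b→8 31:p→43,3→30,6→31,b→8 32:p→44,3→33,6→45,b→32 33:p→8,3→46,6→27,b→29 34:p→47,3→8,6→34,b→45 35:p→38,3→33,6→45,b→35 36:p→36,3→48,6→8,b→36 37:p→43,3→18,6→37,b→49 38:p→36,3→33,6→50,b→38 39:p→51,3→8,6→39,b→39 40:p→40,3→8,6→34,b→52 41:p→8,3→41,6→8,b→53 42:p→8,3→41,6→27,b→27 43:p→43,3→54,6→8,b→8 44:p→43,3→55,6→56,b→8 45:p→56,3→8,6→45,b→45 46:p→8,3→46,6→27,b→27 47:p→47,3→8,6→47,b→8 48:p→8,3→41,6→8,b→48 49:p→43,3→33,6→50,b→49 50:p→57,3→8,6→50,b→50 51:p→58,3→8,6→50,b→51 52:p→51,3→8,6→45,b→52 53:p→8,3→8,6→8,b→53 54:p→8,3→54,6→8,b→8 55:p→8,3→55,6→59,b→8 56:p→57,3→8,6→56,b→8 57:p→57,3→8,6→8,b→8 58:p→58,3→8,6→8,b→58 59:p→8,3→8,6→59,b→8 [Hopcroft].
'3p': |S_i|=[86, 38, 7] end={s24,s51,s53,s58,s59,s83,s9} rej; 2/2 del acc.
'p6pb': |S_i|=[86, 73, 52, 27, 5] end={s22,s41,s53,s61,s83} ∉↓L; 4/4 single-dels accept.
'bb63': N↓-sim [86, 78, 56, 24, 3] end={s36,s83,s90} ∉↓L; 4/4 deletions ∈↓L.
'p33b3': N↓-sim [86, 73, 35, 18, 6, 1] end={s83} — reject; 5/5 single-dels accept.
'6bpp6': run [86, 79, 61, 47, 20, 2] end={s53,s83} — reject; 5/5 single-dels accept.
'p3b336': run [86, 73, 35, 15, 9, 3, 1] end={s83} rej; 6/6 deletions ∈↓L.
6 minimals (antichain).


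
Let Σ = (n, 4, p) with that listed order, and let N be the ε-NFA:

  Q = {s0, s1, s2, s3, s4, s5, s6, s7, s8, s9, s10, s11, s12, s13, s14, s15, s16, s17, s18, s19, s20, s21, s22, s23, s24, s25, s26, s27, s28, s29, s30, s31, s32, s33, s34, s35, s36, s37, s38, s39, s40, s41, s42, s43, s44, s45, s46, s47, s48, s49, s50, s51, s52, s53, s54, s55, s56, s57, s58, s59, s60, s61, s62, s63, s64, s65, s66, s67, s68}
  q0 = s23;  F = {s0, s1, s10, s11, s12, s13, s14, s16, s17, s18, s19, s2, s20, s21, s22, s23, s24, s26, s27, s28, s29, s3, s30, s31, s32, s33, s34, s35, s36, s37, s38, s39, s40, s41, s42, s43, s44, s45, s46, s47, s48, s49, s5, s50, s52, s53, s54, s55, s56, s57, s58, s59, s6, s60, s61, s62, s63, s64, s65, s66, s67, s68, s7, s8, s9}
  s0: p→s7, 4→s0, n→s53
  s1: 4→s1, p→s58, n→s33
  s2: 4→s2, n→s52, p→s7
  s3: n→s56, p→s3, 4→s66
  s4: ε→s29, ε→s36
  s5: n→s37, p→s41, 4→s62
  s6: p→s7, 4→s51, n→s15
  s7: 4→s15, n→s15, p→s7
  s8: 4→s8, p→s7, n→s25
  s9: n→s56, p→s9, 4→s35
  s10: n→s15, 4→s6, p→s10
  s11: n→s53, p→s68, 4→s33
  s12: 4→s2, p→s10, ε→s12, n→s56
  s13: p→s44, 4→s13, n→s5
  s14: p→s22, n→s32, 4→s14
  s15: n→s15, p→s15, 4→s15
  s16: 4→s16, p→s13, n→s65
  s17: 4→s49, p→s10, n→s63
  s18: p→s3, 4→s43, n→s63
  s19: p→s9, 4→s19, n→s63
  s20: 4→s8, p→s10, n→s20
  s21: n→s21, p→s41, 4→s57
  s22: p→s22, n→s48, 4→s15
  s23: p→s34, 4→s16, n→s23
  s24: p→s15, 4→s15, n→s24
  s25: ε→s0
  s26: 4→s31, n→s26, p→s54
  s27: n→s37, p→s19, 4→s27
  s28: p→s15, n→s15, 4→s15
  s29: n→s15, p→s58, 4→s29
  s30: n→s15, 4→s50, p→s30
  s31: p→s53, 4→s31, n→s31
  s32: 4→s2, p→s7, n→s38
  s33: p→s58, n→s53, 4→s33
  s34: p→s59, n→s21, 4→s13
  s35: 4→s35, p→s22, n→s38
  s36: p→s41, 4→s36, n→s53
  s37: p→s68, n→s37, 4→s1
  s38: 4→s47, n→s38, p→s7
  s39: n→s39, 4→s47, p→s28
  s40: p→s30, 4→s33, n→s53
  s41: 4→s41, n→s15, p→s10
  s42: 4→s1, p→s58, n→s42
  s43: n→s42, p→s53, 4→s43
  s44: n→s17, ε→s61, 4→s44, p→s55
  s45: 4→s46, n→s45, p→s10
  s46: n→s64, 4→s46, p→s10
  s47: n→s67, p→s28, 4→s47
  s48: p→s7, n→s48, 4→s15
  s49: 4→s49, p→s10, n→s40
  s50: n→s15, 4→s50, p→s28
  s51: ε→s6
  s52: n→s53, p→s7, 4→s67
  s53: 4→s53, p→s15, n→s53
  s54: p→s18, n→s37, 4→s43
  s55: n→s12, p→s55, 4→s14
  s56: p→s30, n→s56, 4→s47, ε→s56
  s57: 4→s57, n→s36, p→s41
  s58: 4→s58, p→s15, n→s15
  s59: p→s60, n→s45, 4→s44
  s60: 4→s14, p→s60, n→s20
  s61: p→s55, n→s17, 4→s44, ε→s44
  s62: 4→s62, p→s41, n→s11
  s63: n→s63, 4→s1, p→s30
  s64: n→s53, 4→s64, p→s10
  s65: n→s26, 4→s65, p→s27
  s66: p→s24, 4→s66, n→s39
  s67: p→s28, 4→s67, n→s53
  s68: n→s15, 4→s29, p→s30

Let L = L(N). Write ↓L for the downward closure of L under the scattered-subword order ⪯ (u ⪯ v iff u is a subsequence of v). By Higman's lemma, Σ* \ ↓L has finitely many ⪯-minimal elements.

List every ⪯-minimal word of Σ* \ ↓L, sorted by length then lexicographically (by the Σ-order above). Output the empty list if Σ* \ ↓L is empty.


A = [pnpn, 4nn4pp, pn4nnp, ppp4p4].

|Q|=69, |F|=65, |δ|=206 (8 ε).
min D↑ (65 st, q0=0, F={23}): 0:n→0,4→1,p→2 1:n→3,4→1,p→4 2:n→5,4→4,p→6 3:n→7,4→3,p→8 4:n→9,4→4,p→10 5:n→5,4→11,p→12 6:n→13,4→10,p→14 7:n→7,4→15,p→16 8:n→17,4→8,p→18 9:n→17,4→19,p→12 10:n→20,4→10,p→21 11:n→22,4→11,p→12 12:n→23,4→12,p→24 13:n→13,4→25,p→24 14:n→26,4→27,p→14 15:n→15,4→15,p→28 16:n→17,4→29,p→30 17:n→17,4→31,p→32 18:n→33,4→18,p→34 19:n→35,4→19,p→12 20:n→33,4→36,p→24 21:n→37,4→27,p→21 22:n→28,4→22,p→12 23:n→23,4→23,p→23 24:n→23,4→38,p→24 25:n→39,4→25,p→24 26:n→26,4→40,p→24 27:n→41,4→27,p→42 28:n→28,4→28,p→23 29:n→43,4→29,p→28 30:n→33,4→29,p→44 31:n→45,4→31,p→46 32:n→23,4→47,p→48 33:n→33,4→31,p→48 34:n→49,4→50,p→34 35:n→28,4→45,p→32 36:n→51,4→36,p→24 37:n→49,4→52,p→24 38:n→23,4→38,p→53 39:n→28,4→39,p→24 40:n→54,4→40,p→53 41:n→55,4→52,p→53 42:n→56,4→23,p→42 43:n→43,4→31,p→46 44:n→49,4→57,p→44 45:n→28,4→45,p→46 46:n→23,4→46,p→23 47:n→23,4→47,p→46 48:n→23,4→58,p→48 49:n→49,4→59,p→48 50:n→55,4→50,p→42 51:n→28,4→45,p→48 52:n→60,4→52,p→53 53:n→23,4→23,p→53 54:n→28,4→54,p→53 55:n→55,4→59,p→53 56:n→56,4→23,p→53 57:n→61,4→57,p→62 58:n→23,4→58,p→63 59:n→64,4→59,p→63 60:n→28,4→64,p→53 61:n→61,4→59,p→63 62:n→62,4→23,p→23 63:n→23,4→23,p→23 64:n→28,4→64,p→63 [Hopcroft].
'pnpn': N↓-sim [68, 63, 45, 12, 1] end={s15} — reject; 4/4 del acc.
'4nn4pp': N↓-sim [68, 61, 52, 31, 16, 5, 1] end={s15} ∉↓L; 6/6 deletions ∈↓L.
'pn4nnp': run [68, 63, 45, 30, 22, 2, 1] end={s15} — reject; 6/6 single-dels accept.
'ppp4p4': run [68, 63, 52, 33, 24, 6, 1] end={s15} rej; 6/6 single-dels accept.
4 obstructions.


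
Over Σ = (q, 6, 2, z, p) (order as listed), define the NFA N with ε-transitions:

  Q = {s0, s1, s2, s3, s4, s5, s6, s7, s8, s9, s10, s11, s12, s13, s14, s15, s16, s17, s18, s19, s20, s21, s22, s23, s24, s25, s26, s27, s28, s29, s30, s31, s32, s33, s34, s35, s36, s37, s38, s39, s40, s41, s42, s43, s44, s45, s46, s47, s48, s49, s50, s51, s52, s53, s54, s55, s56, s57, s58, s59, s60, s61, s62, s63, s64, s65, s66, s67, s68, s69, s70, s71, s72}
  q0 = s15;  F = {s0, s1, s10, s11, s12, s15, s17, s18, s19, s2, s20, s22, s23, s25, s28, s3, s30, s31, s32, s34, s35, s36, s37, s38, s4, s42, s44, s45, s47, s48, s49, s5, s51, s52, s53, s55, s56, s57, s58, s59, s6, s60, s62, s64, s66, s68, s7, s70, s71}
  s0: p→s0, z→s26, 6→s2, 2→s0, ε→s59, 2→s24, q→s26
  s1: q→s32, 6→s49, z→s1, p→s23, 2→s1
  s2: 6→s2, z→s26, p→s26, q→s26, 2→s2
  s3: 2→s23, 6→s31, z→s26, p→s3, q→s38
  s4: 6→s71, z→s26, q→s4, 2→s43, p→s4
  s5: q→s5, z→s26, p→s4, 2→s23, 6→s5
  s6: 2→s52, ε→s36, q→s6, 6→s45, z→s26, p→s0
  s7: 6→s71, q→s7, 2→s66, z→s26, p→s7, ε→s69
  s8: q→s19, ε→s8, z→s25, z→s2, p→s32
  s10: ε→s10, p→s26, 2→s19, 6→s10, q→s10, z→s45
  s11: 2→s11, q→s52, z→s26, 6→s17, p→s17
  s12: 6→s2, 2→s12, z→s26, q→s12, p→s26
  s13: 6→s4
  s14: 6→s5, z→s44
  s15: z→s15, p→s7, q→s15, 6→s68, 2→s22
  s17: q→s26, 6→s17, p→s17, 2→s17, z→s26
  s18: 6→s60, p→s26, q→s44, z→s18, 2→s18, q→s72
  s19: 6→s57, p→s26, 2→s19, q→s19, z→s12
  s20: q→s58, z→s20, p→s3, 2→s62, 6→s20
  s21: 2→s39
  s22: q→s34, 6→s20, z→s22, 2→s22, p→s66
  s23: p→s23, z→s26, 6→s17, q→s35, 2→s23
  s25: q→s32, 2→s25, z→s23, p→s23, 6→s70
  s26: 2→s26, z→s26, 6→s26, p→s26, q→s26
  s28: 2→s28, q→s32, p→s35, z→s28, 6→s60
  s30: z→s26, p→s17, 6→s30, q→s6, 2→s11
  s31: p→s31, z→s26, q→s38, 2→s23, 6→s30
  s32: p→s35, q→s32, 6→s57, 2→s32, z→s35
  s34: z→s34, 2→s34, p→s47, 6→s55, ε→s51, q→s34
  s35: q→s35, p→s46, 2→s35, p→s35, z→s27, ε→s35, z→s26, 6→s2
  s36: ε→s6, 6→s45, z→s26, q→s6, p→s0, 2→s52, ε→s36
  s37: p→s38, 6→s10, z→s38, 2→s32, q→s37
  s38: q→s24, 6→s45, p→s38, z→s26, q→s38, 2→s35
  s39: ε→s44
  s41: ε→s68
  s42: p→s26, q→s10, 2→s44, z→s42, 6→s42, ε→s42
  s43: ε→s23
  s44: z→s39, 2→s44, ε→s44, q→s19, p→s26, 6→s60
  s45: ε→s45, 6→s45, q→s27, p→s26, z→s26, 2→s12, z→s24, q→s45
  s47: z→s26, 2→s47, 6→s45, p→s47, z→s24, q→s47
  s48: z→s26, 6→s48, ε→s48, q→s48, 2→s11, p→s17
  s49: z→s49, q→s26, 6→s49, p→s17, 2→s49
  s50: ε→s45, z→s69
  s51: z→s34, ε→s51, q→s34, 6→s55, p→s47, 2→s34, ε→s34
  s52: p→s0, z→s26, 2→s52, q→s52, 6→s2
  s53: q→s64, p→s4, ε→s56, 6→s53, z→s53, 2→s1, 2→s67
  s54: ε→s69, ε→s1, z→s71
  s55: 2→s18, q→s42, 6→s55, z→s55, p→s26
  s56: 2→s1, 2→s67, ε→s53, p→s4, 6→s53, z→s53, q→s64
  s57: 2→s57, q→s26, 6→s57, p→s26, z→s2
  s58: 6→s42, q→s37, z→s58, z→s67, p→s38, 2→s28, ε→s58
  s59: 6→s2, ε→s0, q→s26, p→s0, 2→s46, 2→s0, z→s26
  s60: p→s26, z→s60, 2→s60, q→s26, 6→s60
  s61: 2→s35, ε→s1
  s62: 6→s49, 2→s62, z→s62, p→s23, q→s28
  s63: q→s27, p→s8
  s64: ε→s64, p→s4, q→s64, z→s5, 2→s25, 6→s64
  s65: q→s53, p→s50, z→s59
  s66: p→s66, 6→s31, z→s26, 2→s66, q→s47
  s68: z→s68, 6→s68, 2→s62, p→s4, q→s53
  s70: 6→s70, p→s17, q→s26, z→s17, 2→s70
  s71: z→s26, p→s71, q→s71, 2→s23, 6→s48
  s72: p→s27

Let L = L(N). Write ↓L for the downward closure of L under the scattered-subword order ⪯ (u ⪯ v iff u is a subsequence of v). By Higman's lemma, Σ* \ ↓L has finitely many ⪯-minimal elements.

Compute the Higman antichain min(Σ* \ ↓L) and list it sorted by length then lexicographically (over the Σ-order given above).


|Q|=73, |F|=49, |δ|=306 (27 ε).
min D↑ (46 st, q0=0, F={11}): 0:q→0,6→1,2→2,z→0,p→3 1:q→4,6→1,2→5,z→1,p→6 2:q→7,6→8,2→2,z→2,p→9 3:q→3,6→10,2→9,z→11,p→3 4:q→12,6→4,2→13,z→4,p→6 5:q→14,6→15,2→5,z→5,p→16 6:q→6,6→10,2→16,z→11,p→6 7:q→7,6→17,2→7,z→7,p→18 8:q→19,6→8,2→5,z→8,p→20 9:q→18,6→21,2→9,z→11,p→9 10:q→10,6→22,2→16,z→11,p→10 11:q→11,6→11,2→11,z→11,p→11 12:q→12,6→12,2→23,z→24,p→6 13:q→25,6→15,2→13,z→13,p→16 14:q→25,6→26,2→14,z→14,p→27 15:q→11,6→15,2→15,z→15,p→28 16:q→27,6→28,2→16,z→11,p→16 17:q→29,6→17,2→30,z→17,p→11 18:q→18,6→31,2→18,z→11,p→18 19:q→32,6→29,2→14,z→19,p→33 20:q→33,6→21,2→16,z→11,p→20 21:q→33,6→34,2→16,z→11,p→21 22:q→22,6→22,2→35,z→11,p→28 23:q→25,6→36,2→23,z→16,p→16 24:q→24,6→24,2→16,z→11,p→6 25:q→25,6→37,2→25,z→27,p→27 26:q→11,6→26,2→26,z→26,p→11 27:q→27,6→38,2→27,z→11,p→27 28:q→11,6→28,2→28,z→11,p→28 29:q→39,6→29,2→40,z→29,p→11 30:q→40,6→26,2→30,z→30,p→11 31:q→31,6→31,2→41,z→11,p→11 32:q→32,6→39,2→25,z→33,p→33 33:q→33,6→31,2→27,z→11,p→33 34:q→42,6→34,2→35,z→11,p→28 35:q→43,6→28,2→35,z→11,p→28 36:q→11,6→36,2→36,z→28,p→28 37:q→11,6→37,2→37,z→38,p→11 38:q→11,6→38,2→38,z→11,p→11 39:q→39,6→39,2→44,z→31,p→11 40:q→44,6→26,2→40,z→40,p→11 41:q→41,6→38,2→41,z→11,p→11 42:q→42,6→31,2→43,z→11,p→45 43:q→43,6→38,2→43,z→11,p→45 44:q→44,6→37,2→44,z→41,p→11 45:q→11,6→38,2→45,z→11,p→45 [Hopcroft].
'pz': |S_i|=[58, 28, 3] end={s24,s26,s27} — reject; 2/2 del acc.
'626q': run [58, 50, 29, 7, 1] end={s26} ∉↓L; 4/4 deletions ∈↓L.
'2q6p': |S_i|=[58, 47, 32, 16, 2] end={s26,s27} ∉↓L; 4/4 single-dels accept.
'6qqzz': N↓-sim [58, 50, 42, 30, 20, 3] end={s24,s26,s27} rej; 5/5 del acc.
'p66pq': run [58, 28, 21, 16, 7, 1] end={s26} rej; 5/5 single-dels accept.
5 minimals (antichain).

min(Σ*\↓L) = [pz, 626q, 2q6p, 6qqzz, p66pq].


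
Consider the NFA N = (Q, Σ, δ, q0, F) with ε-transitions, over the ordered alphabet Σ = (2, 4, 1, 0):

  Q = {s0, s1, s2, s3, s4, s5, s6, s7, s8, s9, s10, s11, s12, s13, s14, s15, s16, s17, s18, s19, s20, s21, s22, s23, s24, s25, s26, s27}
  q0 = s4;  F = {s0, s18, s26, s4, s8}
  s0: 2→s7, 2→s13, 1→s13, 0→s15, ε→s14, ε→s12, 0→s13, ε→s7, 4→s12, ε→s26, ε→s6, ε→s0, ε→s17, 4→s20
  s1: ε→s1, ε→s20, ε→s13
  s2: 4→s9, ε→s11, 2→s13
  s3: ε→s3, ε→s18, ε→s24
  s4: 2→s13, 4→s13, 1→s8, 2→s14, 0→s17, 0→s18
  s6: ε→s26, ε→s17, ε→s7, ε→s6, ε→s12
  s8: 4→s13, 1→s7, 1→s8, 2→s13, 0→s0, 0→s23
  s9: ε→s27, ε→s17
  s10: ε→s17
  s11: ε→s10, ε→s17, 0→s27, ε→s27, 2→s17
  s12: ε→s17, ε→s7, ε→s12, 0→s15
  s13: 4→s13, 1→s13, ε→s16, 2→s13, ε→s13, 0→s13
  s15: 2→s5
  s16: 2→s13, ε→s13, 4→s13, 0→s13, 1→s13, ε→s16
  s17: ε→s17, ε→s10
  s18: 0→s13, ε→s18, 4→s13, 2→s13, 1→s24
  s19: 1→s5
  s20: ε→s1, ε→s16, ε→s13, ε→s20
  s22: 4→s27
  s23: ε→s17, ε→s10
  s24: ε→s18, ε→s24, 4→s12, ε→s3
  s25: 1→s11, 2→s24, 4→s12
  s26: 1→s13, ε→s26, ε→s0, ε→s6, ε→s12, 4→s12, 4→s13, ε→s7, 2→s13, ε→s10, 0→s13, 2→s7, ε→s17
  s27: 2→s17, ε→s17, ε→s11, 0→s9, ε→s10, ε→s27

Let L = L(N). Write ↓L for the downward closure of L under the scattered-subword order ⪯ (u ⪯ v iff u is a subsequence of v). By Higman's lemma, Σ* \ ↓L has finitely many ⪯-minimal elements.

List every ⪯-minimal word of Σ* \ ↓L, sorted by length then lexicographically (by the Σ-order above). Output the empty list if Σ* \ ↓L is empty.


A = [2, 4, 00, 101].

|Q|=28, |F|=5, |δ|=106 (55 ε).
min D↑ (5 st, q0=0, F={1}): 0:2→1,4→1,1→2,0→3 1:2→1,4→1,1→1,0→1 2:2→1,4→1,1→2,0→4 3:2→1,4→1,1→3,0→1 4:2→1,4→1,1→1,0→1 [Hopcroft].
'2': run [20, 5] end={s13,s14,s16,s5,s7} — reject; 1/1 del acc.
'4': |S_i|=[20, 10] end={s1,s10,s12,s13,s15,s16,s17,s20,s5,s7} rej; 1/1 single-dels accept.
'00': N↓-sim [20, 18, 4] end={s13,s15,s16,s5} ∉↓L; 2/2 del acc.
'101': N↓-sim [20, 19, 15, 2] end={s13,s16} ∉↓L; 3/3 del acc.
4 words, ⪯-incomp.


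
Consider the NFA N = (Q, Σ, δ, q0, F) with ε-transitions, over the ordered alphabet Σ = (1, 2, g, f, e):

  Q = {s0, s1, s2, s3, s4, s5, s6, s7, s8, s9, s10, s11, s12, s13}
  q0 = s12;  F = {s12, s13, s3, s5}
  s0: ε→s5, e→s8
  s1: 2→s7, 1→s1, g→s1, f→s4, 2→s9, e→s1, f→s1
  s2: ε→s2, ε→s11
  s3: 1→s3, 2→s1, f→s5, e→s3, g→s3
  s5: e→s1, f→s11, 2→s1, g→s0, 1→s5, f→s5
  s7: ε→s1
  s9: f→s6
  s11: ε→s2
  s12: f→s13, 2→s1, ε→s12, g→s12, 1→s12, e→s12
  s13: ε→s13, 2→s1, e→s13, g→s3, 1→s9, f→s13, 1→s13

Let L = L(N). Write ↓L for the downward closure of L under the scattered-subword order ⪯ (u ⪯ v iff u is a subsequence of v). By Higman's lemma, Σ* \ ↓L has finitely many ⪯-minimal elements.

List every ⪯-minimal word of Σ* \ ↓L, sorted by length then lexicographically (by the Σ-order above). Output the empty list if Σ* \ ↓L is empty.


Antichain: [2, fgfe].

|Q|=14, |F|=4, |δ|=38 (7 ε).
min D↑ (5 st, q0=0, F={1}): 0:1→0,2→1,g→0,f→2,e→0 1:1→1,2→1,g→1,f→1,e→1 2:1→2,2→1,g→3,f→2,e→2 3:1→3,2→1,g→3,f→4,e→3 4:1→4,2→1,g→4,f→4,e→1 [Hopcroft].
'2': N↓-sim [13, 5] end={s1,s4,s6,s7,s9} ∉↓L; 1/1 del acc.
'fgfe': run [13, 12, 11, 10, 6] end={s1,s4,s6,s7,s8,s9} rej; 4/4 del acc.
2 words, ⪯-incomp.


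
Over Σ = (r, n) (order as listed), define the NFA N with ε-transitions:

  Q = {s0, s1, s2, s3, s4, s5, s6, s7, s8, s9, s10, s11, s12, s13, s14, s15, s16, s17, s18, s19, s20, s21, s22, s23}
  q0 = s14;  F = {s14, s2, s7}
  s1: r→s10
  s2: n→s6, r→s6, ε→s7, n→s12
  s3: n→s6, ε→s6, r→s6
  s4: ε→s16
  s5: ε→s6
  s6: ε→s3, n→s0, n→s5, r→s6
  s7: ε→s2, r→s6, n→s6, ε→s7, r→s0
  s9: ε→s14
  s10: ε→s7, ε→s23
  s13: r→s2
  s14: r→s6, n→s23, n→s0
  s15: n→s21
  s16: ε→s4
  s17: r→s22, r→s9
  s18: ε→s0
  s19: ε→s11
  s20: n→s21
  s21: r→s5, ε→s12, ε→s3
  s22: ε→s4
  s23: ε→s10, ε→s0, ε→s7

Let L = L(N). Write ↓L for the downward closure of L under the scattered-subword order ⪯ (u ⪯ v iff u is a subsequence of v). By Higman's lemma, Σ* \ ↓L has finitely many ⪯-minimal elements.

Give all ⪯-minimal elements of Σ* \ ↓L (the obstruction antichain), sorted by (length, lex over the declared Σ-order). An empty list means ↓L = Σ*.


A = [r, nn].

|Q|=24, |F|=3, |δ|=40 (19 ε).
min D↑ (3 st, q0=0, F={1}): 0:r→1,n→2 1:r→1,n→1 2:r→1,n→1 [Hopcroft].
'r': N↓-sim [10, 4] end={s0,s3,s5,s6} rej; 1/1 del acc.
'nn': N↓-sim [10, 9, 5] end={s0,s12,s3,s5,s6} rej; 2/2 del acc.
2 obstructions.


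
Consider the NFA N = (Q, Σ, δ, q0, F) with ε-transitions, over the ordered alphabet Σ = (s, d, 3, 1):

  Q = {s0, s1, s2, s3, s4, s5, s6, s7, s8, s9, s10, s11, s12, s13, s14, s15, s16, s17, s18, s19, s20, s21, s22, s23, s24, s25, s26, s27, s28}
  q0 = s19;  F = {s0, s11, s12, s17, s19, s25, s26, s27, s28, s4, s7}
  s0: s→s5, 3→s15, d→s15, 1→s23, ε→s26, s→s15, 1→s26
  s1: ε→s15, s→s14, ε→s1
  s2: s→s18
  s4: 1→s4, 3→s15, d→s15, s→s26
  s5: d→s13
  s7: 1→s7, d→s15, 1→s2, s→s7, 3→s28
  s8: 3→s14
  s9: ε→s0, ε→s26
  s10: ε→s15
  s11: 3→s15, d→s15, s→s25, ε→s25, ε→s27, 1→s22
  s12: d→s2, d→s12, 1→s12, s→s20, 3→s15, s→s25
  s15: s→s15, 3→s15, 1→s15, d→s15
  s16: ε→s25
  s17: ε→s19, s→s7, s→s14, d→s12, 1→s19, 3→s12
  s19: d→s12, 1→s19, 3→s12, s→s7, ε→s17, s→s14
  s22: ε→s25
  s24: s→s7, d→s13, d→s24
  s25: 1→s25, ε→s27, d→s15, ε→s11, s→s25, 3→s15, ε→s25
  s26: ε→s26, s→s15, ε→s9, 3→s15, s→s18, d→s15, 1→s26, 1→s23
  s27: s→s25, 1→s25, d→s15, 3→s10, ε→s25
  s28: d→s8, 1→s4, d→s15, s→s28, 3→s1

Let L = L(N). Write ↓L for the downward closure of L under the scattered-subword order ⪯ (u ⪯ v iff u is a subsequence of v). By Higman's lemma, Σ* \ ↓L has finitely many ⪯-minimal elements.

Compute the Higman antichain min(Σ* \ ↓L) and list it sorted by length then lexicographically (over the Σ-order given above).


A = [sd, d3, 33, s31ss].

|Q|=29, |F|=11, |δ|=83 (18 ε).
min D↑ (8 st, q0=0, F={3}): 0:s→1,d→2,3→2,1→0 1:s→1,d→3,3→4,1→1 2:s→5,d→2,3→3,1→2 3:s→3,d→3,3→3,1→3 4:s→4,d→3,3→3,1→6 5:s→5,d→3,3→3,1→5 6:s→7,d→3,3→3,1→6 7:s→3,d→3,3→3,1→7 (ε-aug+det+¬).
'sd': N↓-sim [24, 21, 4] end={s13,s14,s15,s8} ∉↓L; 2/2 single-dels accept.
'd3': |S_i|=[24, 13, 3] end={s10,s14,s15} — reject; 2/2 deletions ∈↓L.
'33': |S_i|=[24, 21, 4] end={s1,s10,s14,s15} ∉↓L; 2/2 del acc.
's31ss': run [24, 21, 14, 9, 8, 4] end={s13,s15,s18,s5} ∉↓L; 5/5 single-dels accept.
4 minimals (antichain).


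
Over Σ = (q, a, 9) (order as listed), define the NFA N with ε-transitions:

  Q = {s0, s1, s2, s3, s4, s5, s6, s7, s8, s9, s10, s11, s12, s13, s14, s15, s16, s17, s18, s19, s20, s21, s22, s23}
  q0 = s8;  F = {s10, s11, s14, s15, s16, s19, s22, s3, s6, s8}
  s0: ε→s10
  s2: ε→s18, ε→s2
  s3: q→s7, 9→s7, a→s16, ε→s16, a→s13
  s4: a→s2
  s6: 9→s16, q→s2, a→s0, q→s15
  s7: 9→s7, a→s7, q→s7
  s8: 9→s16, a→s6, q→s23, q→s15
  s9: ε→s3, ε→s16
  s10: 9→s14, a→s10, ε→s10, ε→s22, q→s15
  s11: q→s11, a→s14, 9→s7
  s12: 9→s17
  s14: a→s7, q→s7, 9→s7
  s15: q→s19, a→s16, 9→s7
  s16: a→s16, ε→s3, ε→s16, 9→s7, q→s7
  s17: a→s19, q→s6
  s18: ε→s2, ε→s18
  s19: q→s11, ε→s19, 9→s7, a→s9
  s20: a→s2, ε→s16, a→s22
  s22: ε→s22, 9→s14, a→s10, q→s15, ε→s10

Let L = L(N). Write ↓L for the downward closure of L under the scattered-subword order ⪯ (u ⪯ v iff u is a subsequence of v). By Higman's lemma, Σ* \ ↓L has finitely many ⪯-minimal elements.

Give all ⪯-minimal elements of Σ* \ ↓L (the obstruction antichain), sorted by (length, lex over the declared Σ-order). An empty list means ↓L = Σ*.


|Q|=24, |F|=10, |δ|=58 (16 ε).
min D↑ (9 st, q0=0, F={5}): 0:q→1,a→2,9→3 1:q→4,a→3,9→5 2:q→1,a→6,9→3 3:q→5,a→3,9→5 4:q→7,a→3,9→5 5:q→5,a→5,9→5 6:q→1,a→6,9→8 7:q→7,a→8,9→5 8:q→5,a→5,9→5 (ε-aug+det+¬).
'q9': |S_i|=[17, 12, 1] end={s7} — reject; 2/2 single-dels accept.
'9q': |S_i|=[17, 5, 1] end={s7} — reject; 2/2 single-dels accept.
'99': N↓-sim [17, 5, 1] end={s7} rej; 2/2 del acc.
'qaq': |S_i|=[17, 12, 6, 1] end={s7} ∉↓L; 3/3 del acc.
'aa9a': N↓-sim [17, 15, 12, 2, 1] end={s7} ∉↓L; 4/4 single-dels accept.
'qqqaa': run [17, 12, 8, 3, 2, 1] end={s7} — reject; 5/5 del acc.
6 words, ⪯-incomp.

min(Σ*\↓L) = [q9, 9q, 99, qaq, aa9a, qqqaa].


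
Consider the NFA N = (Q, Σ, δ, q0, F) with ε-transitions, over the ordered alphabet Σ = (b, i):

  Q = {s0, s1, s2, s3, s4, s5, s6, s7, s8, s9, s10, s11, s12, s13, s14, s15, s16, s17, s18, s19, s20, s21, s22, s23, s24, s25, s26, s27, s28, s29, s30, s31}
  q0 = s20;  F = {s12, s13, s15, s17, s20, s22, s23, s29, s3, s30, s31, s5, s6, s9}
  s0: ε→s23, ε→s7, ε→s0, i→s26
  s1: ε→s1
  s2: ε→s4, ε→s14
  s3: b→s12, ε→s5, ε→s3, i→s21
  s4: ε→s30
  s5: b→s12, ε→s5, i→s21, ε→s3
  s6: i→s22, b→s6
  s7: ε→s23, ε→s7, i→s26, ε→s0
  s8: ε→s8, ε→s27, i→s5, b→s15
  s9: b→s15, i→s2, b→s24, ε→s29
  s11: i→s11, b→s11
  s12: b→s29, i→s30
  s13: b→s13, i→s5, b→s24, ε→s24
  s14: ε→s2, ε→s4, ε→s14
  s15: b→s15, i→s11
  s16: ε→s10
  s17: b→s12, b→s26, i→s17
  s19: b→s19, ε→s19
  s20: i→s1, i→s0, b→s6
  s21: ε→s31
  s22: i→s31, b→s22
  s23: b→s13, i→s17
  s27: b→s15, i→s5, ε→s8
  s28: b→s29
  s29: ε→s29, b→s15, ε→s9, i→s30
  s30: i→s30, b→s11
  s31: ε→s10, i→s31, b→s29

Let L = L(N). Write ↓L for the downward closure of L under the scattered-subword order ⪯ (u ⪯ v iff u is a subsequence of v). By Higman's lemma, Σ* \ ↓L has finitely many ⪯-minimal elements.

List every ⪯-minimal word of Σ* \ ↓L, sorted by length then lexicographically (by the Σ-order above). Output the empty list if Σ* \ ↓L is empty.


|Q|=32, |F|=14, |δ|=70 (28 ε).
min D↑ (13 st, q0=0, F={12}): 0:b→1,i→2 1:b→1,i→3 2:b→4,i→5 3:b→3,i→6 4:b→4,i→7 5:b→8,i→5 6:b→9,i→6 7:b→8,i→6 8:b→9,i→10 9:b→11,i→10 10:b→12,i→10 11:b→11,i→12 12:b→12,i→12.
'iibib': N↓-sim [25, 23, 17, 11, 5, 1] end={s11} rej; 5/5 single-dels accept.
'biibbi': run [25, 19, 16, 12, 9, 3, 1] end={s11} ∉↓L; 6/6 deletions ∈↓L.
'iibbbi': run [25, 23, 17, 11, 9, 3, 1] end={s11} ∉↓L; 6/6 del acc.
3 obstructions.

Antichain: [iibib, biibbi, iibbbi].


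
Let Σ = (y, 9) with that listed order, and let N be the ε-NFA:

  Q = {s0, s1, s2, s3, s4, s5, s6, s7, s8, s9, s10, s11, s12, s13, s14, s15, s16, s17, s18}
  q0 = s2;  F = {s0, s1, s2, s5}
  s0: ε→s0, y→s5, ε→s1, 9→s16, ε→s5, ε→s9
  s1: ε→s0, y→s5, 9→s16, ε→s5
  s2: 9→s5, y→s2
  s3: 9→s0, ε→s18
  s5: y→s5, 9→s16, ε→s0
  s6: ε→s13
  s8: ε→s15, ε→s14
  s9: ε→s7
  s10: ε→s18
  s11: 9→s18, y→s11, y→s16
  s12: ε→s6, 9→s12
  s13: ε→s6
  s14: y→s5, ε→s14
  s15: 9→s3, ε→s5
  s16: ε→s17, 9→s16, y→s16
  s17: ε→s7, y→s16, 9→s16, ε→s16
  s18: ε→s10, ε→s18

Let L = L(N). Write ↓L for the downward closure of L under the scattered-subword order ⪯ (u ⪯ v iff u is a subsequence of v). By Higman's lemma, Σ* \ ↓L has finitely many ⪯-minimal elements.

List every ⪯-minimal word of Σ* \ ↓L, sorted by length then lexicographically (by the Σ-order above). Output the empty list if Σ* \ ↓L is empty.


|Q|=19, |F|=4, |δ|=41 (22 ε).
min D↑ (3 st, q0=0, F={2}): 0:y→0,9→1 1:y→1,9→2 2:y→2,9→2 (ε-aug+det+¬).
'99': run [8, 7, 3] end={s16,s17,s7} rej; 2/2 del acc.
1 minimals (antichain).

Antichain: [99].


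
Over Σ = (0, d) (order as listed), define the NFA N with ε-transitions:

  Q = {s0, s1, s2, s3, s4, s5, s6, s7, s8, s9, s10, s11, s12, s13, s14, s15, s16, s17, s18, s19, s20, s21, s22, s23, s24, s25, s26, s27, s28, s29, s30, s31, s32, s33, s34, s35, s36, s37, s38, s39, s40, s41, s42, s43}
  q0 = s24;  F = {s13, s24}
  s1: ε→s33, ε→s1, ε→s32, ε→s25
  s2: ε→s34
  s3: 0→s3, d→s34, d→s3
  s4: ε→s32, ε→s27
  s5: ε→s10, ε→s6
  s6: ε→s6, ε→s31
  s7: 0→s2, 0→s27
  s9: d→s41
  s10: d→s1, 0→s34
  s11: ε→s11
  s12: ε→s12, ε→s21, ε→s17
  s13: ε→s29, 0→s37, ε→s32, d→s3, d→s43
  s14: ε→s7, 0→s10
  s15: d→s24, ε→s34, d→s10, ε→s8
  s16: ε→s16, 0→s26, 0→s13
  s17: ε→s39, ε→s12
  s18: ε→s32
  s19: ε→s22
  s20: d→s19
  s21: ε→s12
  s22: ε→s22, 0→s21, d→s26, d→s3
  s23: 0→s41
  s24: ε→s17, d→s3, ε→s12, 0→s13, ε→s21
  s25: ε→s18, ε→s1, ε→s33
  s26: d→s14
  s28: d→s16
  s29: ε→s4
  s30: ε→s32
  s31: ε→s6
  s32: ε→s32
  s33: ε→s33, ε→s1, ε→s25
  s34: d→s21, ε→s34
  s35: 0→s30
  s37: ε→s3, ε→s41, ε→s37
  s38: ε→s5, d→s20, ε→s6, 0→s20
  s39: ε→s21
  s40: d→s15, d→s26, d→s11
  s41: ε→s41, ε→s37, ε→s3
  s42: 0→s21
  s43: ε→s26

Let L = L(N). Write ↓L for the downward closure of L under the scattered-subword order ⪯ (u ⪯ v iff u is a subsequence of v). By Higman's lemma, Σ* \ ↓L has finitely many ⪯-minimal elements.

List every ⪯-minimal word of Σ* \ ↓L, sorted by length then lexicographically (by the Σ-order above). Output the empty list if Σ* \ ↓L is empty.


min(Σ*\↓L) = [d, 00].

|Q|=44, |F|=2, |δ|=84 (51 ε).
min D↑ (3 st, q0=0, F={2}): 0:0→1,d→2 1:0→2,d→2 2:0→2,d→2.
'd': N↓-sim [24, 18] end={s1,s10,s12,s14,s17,s18,s2,s21,s25,s26,s27,s3,…} rej; 1/1 deletions ∈↓L.
'00': |S_i|=[24, 23, 16] end={s1,s10,s12,s17,s18,s2,s21,s25,s27,s3,s32,s33,…} ∉↓L; 2/2 del acc.
2 obstructions.
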